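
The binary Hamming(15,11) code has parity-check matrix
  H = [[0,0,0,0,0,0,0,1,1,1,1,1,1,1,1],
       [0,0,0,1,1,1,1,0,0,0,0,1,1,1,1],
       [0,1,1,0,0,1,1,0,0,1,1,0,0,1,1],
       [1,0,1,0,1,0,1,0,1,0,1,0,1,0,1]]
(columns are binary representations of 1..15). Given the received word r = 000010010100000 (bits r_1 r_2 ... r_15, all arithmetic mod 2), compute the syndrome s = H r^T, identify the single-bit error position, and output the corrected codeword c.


s = (0, 1, 1, 1)^T, error position = 7, corrected codeword c = 000010110100000

Compute s = H r^T mod 2 one row at a time:
  s_1 = 1 + 0 + 1 + 0 + 0 + 0 + 0 + 0 = 2 ≡ 0 (mod 2).
  s_2 = 0 + 1 + 0 + 0 + 0 + 0 + 0 + 0 = 1 ≡ 1 (mod 2).
  s_3 = 0 + 0 + 0 + 0 + 1 + 0 + 0 + 0 = 1 ≡ 1 (mod 2).
  s_4 = 0 + 0 + 1 + 0 + 0 + 0 + 0 + 0 = 1 ≡ 1 (mod 2).
s = (0, 1, 1, 1)^T — this equals column 7 of H (binary 0111), so error is at position 7.
Correct: flip bit 7 of r = 000010010100000 to get c = 000010110100000.


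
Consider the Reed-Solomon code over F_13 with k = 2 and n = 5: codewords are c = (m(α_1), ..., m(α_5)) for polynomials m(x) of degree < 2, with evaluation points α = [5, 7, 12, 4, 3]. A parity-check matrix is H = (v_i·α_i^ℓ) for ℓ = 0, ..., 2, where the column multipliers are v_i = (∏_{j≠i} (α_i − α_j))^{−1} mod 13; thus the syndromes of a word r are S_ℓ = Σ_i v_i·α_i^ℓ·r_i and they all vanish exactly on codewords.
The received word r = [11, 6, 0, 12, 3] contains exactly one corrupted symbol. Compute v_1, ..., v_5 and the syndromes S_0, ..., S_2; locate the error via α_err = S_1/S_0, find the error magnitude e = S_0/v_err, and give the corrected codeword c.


S = (9, 10, 1), error at position 4, error magnitude e = 5, c = [11, 6, 0, 7, 3].

Step 1: column multipliers v_i = (∏_{j≠i}(α_i − α_j))^{−1} mod 13.
  i = 1 (α = 5): (5−7)(5−12)(5−4)(5−3) = (−2)·(−7)·1·2 = 28 ≡ 2, so v_1 = 2^{−1} = 7 (mod 13).
  i = 2 (α = 7): (7−5)(7−12)(7−4)(7−3) = 2·(−5)·3·4 = −120 ≡ 10, so v_2 = 10^{−1} = 4 (mod 13).
  i = 3 (α = 12): (12−5)(12−7)(12−4)(12−3) = 7·5·8·9 = 2520 ≡ 11, so v_3 = 11^{−1} = 6 (mod 13).
  i = 4 (α = 4): (4−5)(4−7)(4−12)(4−3) = (−1)·(−3)·(−8)·1 = −24 ≡ 2, so v_4 = 2^{−1} = 7 (mod 13).
  i = 5 (α = 3): (3−5)(3−7)(3−12)(3−4) = (−2)·(−4)·(−9)·(−1) = 72 ≡ 7, so v_5 = 7^{−1} = 2 (mod 13).
  v = [7, 4, 6, 7, 2].
Step 2: syndromes of r = [11, 6, 0, 12, 3] (all sums mod 13).
  S_0 = Σ v_i r_i = 7·11 + 4·6 + 6·0 + 7·12 + 2·3 = 191 ≡ 9.
  S_1 = Σ v_i α_i r_i = 7·5·11 + 4·7·6 + 6·12·0 + 7·4·12 + 2·3·3 = 907 ≡ 10.
  α_i^2 mod 13 = [12, 10, 1, 3, 9].
  S_2 = Σ v_i α_i^2 r_i = 7·12·11 + 4·10·6 + 6·1·0 + 7·3·12 + 2·9·3 = 1470 ≡ 1.
  S = (9, 10, 1) ≠ 0, so r is not a codeword (an error is present).
Step 3: locate the error. For a single error e at position i, S_ℓ = v_i·e·α_i^ℓ, so α_err = S_1/S_0.
  S_0^{−1} = 9^{−1} = 3 (mod 13), so α_err = 10·3 = 30 ≡ 4 = α_4. Error position i = 4.
  Consistency check: S_2/S_1 = 1·4 = 4 ≡ 4 = α_err ✓ (single-error assumption holds).
Step 4: error magnitude e = S_0/v_4 = S_0·∏_{j≠4}(α_4 − α_j) = 9·2 = 18 ≡ 5 (mod 13).
Step 5: correct position 4: c_4 = r_4 − e = 12 − 5 ≡ 7 (mod 13). Hence c = [11, 6, 0, 7, 3].
  Check: interpolating c through the α_i gives m(x) = 4 + 4·x (degree < 2) with m(α_i) = c_i for every i, so c is indeed a codeword.


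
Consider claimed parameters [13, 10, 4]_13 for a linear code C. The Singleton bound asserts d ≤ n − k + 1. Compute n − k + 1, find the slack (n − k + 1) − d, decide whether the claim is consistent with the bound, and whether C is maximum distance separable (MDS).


Singleton RHS = n − k + 1 = 4, slack = 0, bound satisfied, MDS.

Singleton bound: d ≤ n − k + 1.
Here n = 13, k = 10, so n − k + 1 = 4.
Given d = 4, check d ≤ 4: YES.
Slack = (n − k + 1) − d = 0.
The code is MDS (slack = 0).
Description: the claimed parameters are [13, 10, 4]_13; such a code would be MDS (meets Singleton bound).


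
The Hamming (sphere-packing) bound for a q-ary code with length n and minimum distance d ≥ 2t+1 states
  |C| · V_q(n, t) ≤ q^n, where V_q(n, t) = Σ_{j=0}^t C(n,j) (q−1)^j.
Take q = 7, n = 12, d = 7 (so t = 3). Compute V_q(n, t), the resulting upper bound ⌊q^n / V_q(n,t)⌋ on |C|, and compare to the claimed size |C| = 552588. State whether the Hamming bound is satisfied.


V_q(n, t) = 49969, q^n = 13841287201, Hamming bound = 276997, |C| = 552588 > bound (violated).

Step 1: Compute V_q(n, t) = Σ_{j=0}^3 C(n, j) (q−1)^j.
  j = 0: C(12,0)·(6)^0 = 1·1 = 1.
  j = 1: C(12,1)·(6)^1 = 12·6 = 72.
  j = 2: C(12,2)·(6)^2 = 66·36 = 2376.
  j = 3: C(12,3)·(6)^3 = 220·216 = 47520.
  V_q(n, t) = 1 + 72 + 2376 + 47520 = 49969.
Step 2: q^n = 7^12 = 13841287201.
Step 3: Hamming bound ⌊q^n / V_q(n,t)⌋ = ⌊13841287201/49969⌋ = 276997.
Step 4: Compare |C| = 552588 to 276997: violated.
The claimed |C| lies above the Hamming bound, so no 7-ary code of length 12 with d ≥ 7 can have 552588 codewords.


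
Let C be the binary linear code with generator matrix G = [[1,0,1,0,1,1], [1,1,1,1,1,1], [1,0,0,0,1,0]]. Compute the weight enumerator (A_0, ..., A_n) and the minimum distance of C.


Weight distribution: A_0 = 1, A_2 = 3, A_4 = 3, A_6 = 1. Minimum distance d = 2.

Enumerate all 2^3 = 8 messages m ∈ F_2^3.
For each, compute codeword c = mG in F_2^6, then tally its weight.
  m = 000 → c = 000000, weight = 0.
  m = 100 → c = 101011, weight = 4.
  m = 010 → c = 111111, weight = 6.
  m = 110 → c = 010100, weight = 2.
  m = 001 → c = 100010, weight = 2.
  m = 101 → c = 001001, weight = 2.
  m = 011 → c = 011101, weight = 4.
  m = 111 → c = 110110, weight = 4.
Tally weights:
  weight 0: 1 codewords.
  weight 2: 3 codewords.
  weight 4: 3 codewords.
  weight 6: 1 codewords.
Minimum distance d = smallest w > 0 with A_w > 0 = 2.
Sanity: Σ A_w = 8 = 2^3 = 8 ✓.


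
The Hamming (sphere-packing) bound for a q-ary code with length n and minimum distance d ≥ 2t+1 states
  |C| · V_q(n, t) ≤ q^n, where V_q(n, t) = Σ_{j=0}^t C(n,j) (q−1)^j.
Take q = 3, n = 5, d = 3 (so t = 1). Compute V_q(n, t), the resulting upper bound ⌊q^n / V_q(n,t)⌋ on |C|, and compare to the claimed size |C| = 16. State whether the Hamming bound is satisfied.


V_q(n, t) = 11, q^n = 243, Hamming bound = 22, |C| = 16 ≤ bound (satisfied).

Step 1: Compute V_q(n, t) = Σ_{j=0}^1 C(n, j) (q−1)^j.
  j = 0: C(5,0)·(2)^0 = 1·1 = 1.
  j = 1: C(5,1)·(2)^1 = 5·2 = 10.
  V_q(n, t) = 1 + 10 = 11.
Step 2: q^n = 3^5 = 243.
Step 3: Hamming bound ⌊q^n / V_q(n,t)⌋ = ⌊243/11⌋ = 22.
Step 4: Compare |C| = 16 to 22: satisfied.
The claimed |C| lies below the Hamming bound.


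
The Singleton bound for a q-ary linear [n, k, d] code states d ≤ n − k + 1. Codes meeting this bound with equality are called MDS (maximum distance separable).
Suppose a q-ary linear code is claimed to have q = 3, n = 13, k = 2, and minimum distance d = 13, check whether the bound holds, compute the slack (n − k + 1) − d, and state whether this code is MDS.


Singleton RHS = n − k + 1 = 12, slack = -1, bound violated (no such code; not MDS).

Singleton bound: d ≤ n − k + 1.
Here n = 13, k = 2, so n − k + 1 = 12.
Given d = 13, check d ≤ 12: NO.
Slack = (n − k + 1) − d = -1.
The slack is negative: d = 13 exceeds n − k + 1 = 12 by 1, so the Singleton bound is violated and no linear [13, 2, 13]_3 code can exist. In particular it is not MDS (MDS requires d = n − k + 1 exactly).
Description: the claimed parameters are [13, 2, 13]_3; such a code would be impossible (violates the Singleton bound).


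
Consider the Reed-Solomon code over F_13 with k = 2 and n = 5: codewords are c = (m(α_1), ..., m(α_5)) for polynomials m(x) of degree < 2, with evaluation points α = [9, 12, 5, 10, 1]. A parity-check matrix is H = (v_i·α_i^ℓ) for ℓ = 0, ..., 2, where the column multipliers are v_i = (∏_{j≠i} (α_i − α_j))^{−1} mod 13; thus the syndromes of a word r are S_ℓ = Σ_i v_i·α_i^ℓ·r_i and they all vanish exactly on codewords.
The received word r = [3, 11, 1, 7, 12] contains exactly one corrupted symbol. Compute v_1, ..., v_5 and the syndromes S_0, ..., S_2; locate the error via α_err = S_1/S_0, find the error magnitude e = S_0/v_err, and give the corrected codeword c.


S = (10, 9, 12), error at position 4, error magnitude e = 10, c = [3, 11, 1, 10, 12].

Step 1: column multipliers v_i = (∏_{j≠i}(α_i − α_j))^{−1} mod 13.
  i = 1 (α = 9): (9−12)(9−5)(9−10)(9−1) = (−3)·4·(−1)·8 = 96 ≡ 5, so v_1 = 5^{−1} = 8 (mod 13).
  i = 2 (α = 12): (12−9)(12−5)(12−10)(12−1) = 3·7·2·11 = 462 ≡ 7, so v_2 = 7^{−1} = 2 (mod 13).
  i = 3 (α = 5): (5−9)(5−12)(5−10)(5−1) = (−4)·(−7)·(−5)·4 = −560 ≡ 12, so v_3 = 12^{−1} = 12 (mod 13).
  i = 4 (α = 10): (10−9)(10−12)(10−5)(10−1) = 1·(−2)·5·9 = −90 ≡ 1, so v_4 = 1^{−1} = 1 (mod 13).
  i = 5 (α = 1): (1−9)(1−12)(1−5)(1−10) = (−8)·(−11)·(−4)·(−9) = 3168 ≡ 9, so v_5 = 9^{−1} = 3 (mod 13).
  v = [8, 2, 12, 1, 3].
Step 2: syndromes of r = [3, 11, 1, 7, 12] (all sums mod 13).
  S_0 = Σ v_i r_i = 8·3 + 2·11 + 12·1 + 1·7 + 3·12 = 101 ≡ 10.
  S_1 = Σ v_i α_i r_i = 8·9·3 + 2·12·11 + 12·5·1 + 1·10·7 + 3·1·12 = 646 ≡ 9.
  α_i^2 mod 13 = [3, 1, 12, 9, 1].
  S_2 = Σ v_i α_i^2 r_i = 8·3·3 + 2·1·11 + 12·12·1 + 1·9·7 + 3·1·12 = 337 ≡ 12.
  S = (10, 9, 12) ≠ 0, so r is not a codeword (an error is present).
Step 3: locate the error. For a single error e at position i, S_ℓ = v_i·e·α_i^ℓ, so α_err = S_1/S_0.
  S_0^{−1} = 10^{−1} = 4 (mod 13), so α_err = 9·4 = 36 ≡ 10 = α_4. Error position i = 4.
  Consistency check: S_2/S_1 = 12·3 = 36 ≡ 10 = α_err ✓ (single-error assumption holds).
Step 4: error magnitude e = S_0/v_4 = S_0·∏_{j≠4}(α_4 − α_j) = 10·1 = 10 ≡ 10 (mod 13).
Step 5: correct position 4: c_4 = r_4 − e = 7 − 10 ≡ 10 (mod 13). Hence c = [3, 11, 1, 10, 12].
  Check: interpolating c through the α_i gives m(x) = 5 + 7·x (degree < 2) with m(α_i) = c_i for every i, so c is indeed a codeword.


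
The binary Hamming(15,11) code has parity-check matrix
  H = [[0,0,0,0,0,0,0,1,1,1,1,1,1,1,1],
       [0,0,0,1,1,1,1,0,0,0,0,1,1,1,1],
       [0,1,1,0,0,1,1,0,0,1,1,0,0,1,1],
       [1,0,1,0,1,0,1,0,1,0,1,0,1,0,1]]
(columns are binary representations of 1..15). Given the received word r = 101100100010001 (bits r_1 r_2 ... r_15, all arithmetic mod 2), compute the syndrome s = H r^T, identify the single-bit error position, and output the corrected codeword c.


s = (0, 1, 0, 1)^T, error position = 5, corrected codeword c = 101110100010001

Compute s = H r^T mod 2 one row at a time:
  s_1 = 0 + 0 + 0 + 1 + 0 + 0 + 0 + 1 = 2 ≡ 0 (mod 2).
  s_2 = 1 + 0 + 0 + 1 + 0 + 0 + 0 + 1 = 3 ≡ 1 (mod 2).
  s_3 = 0 + 1 + 0 + 1 + 0 + 1 + 0 + 1 = 4 ≡ 0 (mod 2).
  s_4 = 1 + 1 + 0 + 1 + 0 + 1 + 0 + 1 = 5 ≡ 1 (mod 2).
s = (0, 1, 0, 1)^T — this equals column 5 of H (binary 0101), so error is at position 5.
Correct: flip bit 5 of r = 101100100010001 to get c = 101110100010001.


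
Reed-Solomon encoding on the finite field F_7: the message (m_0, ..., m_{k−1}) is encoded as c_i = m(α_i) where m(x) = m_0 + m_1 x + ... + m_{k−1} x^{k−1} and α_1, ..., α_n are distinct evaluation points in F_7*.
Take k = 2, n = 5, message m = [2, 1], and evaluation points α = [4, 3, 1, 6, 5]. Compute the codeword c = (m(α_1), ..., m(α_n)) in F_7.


c = [6, 5, 3, 1, 0]

Message polynomial: m(x) = 2 + 1·x (mod 7).
For each evaluation point α_i, compute m(α_i) mod 7:
  α_1 = 4: Horner steps 1 → 6, so m(4) = 6.
  α_2 = 3: Horner steps 1 → 5, so m(3) = 5.
  α_3 = 1: Horner steps 1 → 3, so m(1) = 3.
  α_4 = 6: Horner steps 1 → 1, so m(6) = 1.
  α_5 = 5: Horner steps 1 → 0, so m(5) = 0.
Codeword c = [6, 5, 3, 1, 0] ∈ F_7^5.


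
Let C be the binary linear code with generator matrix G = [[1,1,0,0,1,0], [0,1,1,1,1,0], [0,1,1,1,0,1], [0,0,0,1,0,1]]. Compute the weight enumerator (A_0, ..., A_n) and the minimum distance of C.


Weight distribution: A_0 = 1, A_2 = 4, A_3 = 6, A_4 = 3, A_5 = 2. Minimum distance d = 2.

Enumerate all 2^4 = 16 messages m ∈ F_2^4.
For each, compute codeword c = mG in F_2^6, then tally its weight.
  m = 0000 → c = 000000, weight = 0.
  m = 1000 → c = 110010, weight = 3.
  m = 0100 → c = 011110, weight = 4.
  m = 1100 → c = 101100, weight = 3.
  m = 0010 → c = 011101, weight = 4.
  m = 1010 → c = 101111, weight = 5.
  m = 0110 → c = 000011, weight = 2.
  m = 1110 → c = 110001, weight = 3.
  m = 0001 → c = 000101, weight = 2.
  m = 1001 → c = 110111, weight = 5.
  m = 0101 → c = 011011, weight = 4.
  m = 1101 → c = 101001, weight = 3.
  m = 0011 → c = 011000, weight = 2.
  m = 1011 → c = 101010, weight = 3.
  m = 0111 → c = 000110, weight = 2.
  m = 1111 → c = 110100, weight = 3.
Tally weights:
  weight 0: 1 codewords.
  weight 2: 4 codewords.
  weight 3: 6 codewords.
  weight 4: 3 codewords.
  weight 5: 2 codewords.
Minimum distance d = smallest w > 0 with A_w > 0 = 2.
Sanity: Σ A_w = 16 = 2^4 = 16 ✓.


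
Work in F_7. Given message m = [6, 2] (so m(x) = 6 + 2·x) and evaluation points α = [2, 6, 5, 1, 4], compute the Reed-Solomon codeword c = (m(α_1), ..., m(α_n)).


c = [3, 4, 2, 1, 0]

Message polynomial: m(x) = 6 + 2·x (mod 7).
For each evaluation point α_i, compute m(α_i) mod 7:
  α_1 = 2: Horner steps 2 → 3, so m(2) = 3.
  α_2 = 6: Horner steps 2 → 4, so m(6) = 4.
  α_3 = 5: Horner steps 2 → 2, so m(5) = 2.
  α_4 = 1: Horner steps 2 → 1, so m(1) = 1.
  α_5 = 4: Horner steps 2 → 0, so m(4) = 0.
Codeword c = [3, 4, 2, 1, 0] ∈ F_7^5.


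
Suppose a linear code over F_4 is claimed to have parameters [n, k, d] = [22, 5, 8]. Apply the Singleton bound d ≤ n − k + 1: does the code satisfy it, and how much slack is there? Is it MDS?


Singleton RHS = n − k + 1 = 18, slack = 10, bound satisfied, not MDS.

Singleton bound: d ≤ n − k + 1.
Here n = 22, k = 5, so n − k + 1 = 18.
Given d = 8, check d ≤ 18: YES.
Slack = (n − k + 1) − d = 10.
The code is NOT MDS (slack = 10 > 0).
Description: the claimed parameters are [22, 5, 8]_4; such a code would be non-MDS.


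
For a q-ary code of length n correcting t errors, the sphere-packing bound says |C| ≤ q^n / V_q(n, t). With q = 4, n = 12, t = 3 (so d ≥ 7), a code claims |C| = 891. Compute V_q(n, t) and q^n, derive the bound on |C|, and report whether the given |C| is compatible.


V_q(n, t) = 6571, q^n = 16777216, Hamming bound = 2553, |C| = 891 ≤ bound (satisfied).

Step 1: Compute V_q(n, t) = Σ_{j=0}^3 C(n, j) (q−1)^j.
  j = 0: C(12,0)·(3)^0 = 1·1 = 1.
  j = 1: C(12,1)·(3)^1 = 12·3 = 36.
  j = 2: C(12,2)·(3)^2 = 66·9 = 594.
  j = 3: C(12,3)·(3)^3 = 220·27 = 5940.
  V_q(n, t) = 1 + 36 + 594 + 5940 = 6571.
Step 2: q^n = 4^12 = 16777216.
Step 3: Hamming bound ⌊q^n / V_q(n,t)⌋ = ⌊16777216/6571⌋ = 2553.
Step 4: Compare |C| = 891 to 2553: satisfied.
The claimed |C| lies below the Hamming bound.


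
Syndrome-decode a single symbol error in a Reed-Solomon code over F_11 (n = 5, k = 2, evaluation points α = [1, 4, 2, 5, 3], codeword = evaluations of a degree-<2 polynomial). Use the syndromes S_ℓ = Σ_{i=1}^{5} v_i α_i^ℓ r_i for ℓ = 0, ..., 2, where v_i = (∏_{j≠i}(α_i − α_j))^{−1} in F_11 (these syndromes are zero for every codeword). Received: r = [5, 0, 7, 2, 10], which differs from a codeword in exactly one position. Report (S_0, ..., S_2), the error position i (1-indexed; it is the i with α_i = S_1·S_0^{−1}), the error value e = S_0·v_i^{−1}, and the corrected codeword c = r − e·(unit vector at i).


S = (3, 9, 5), error at position 5, error magnitude e = 1, c = [5, 0, 7, 2, 9].

Step 1: column multipliers v_i = (∏_{j≠i}(α_i − α_j))^{−1} mod 11.
  i = 1 (α = 1): (1−4)(1−2)(1−5)(1−3) = (−3)·(−1)·(−4)·(−2) = 24 ≡ 2, so v_1 = 2^{−1} = 6 (mod 11).
  i = 2 (α = 4): (4−1)(4−2)(4−5)(4−3) = 3·2·(−1)·1 = −6 ≡ 5, so v_2 = 5^{−1} = 9 (mod 11).
  i = 3 (α = 2): (2−1)(2−4)(2−5)(2−3) = 1·(−2)·(−3)·(−1) = −6 ≡ 5, so v_3 = 5^{−1} = 9 (mod 11).
  i = 4 (α = 5): (5−1)(5−4)(5−2)(5−3) = 4·1·3·2 = 24 ≡ 2, so v_4 = 2^{−1} = 6 (mod 11).
  i = 5 (α = 3): (3−1)(3−4)(3−2)(3−5) = 2·(−1)·1·(−2) = 4 ≡ 4, so v_5 = 4^{−1} = 3 (mod 11).
  v = [6, 9, 9, 6, 3].
Step 2: syndromes of r = [5, 0, 7, 2, 10] (all sums mod 11).
  S_0 = Σ v_i r_i = 6·5 + 9·0 + 9·7 + 6·2 + 3·10 = 135 ≡ 3.
  S_1 = Σ v_i α_i r_i = 6·1·5 + 9·4·0 + 9·2·7 + 6·5·2 + 3·3·10 = 306 ≡ 9.
  α_i^2 mod 11 = [1, 5, 4, 3, 9].
  S_2 = Σ v_i α_i^2 r_i = 6·1·5 + 9·5·0 + 9·4·7 + 6·3·2 + 3·9·10 = 588 ≡ 5.
  S = (3, 9, 5) ≠ 0, so r is not a codeword (an error is present).
Step 3: locate the error. For a single error e at position i, S_ℓ = v_i·e·α_i^ℓ, so α_err = S_1/S_0.
  S_0^{−1} = 3^{−1} = 4 (mod 11), so α_err = 9·4 = 36 ≡ 3 = α_5. Error position i = 5.
  Consistency check: S_2/S_1 = 5·5 = 25 ≡ 3 = α_err ✓ (single-error assumption holds).
Step 4: error magnitude e = S_0/v_5 = S_0·∏_{j≠5}(α_5 − α_j) = 3·4 = 12 ≡ 1 (mod 11).
Step 5: correct position 5: c_5 = r_5 − e = 10 − 1 ≡ 9 (mod 11). Hence c = [5, 0, 7, 2, 9].
  Check: interpolating c through the α_i gives m(x) = 3 + 2·x (degree < 2) with m(α_i) = c_i for every i, so c is indeed a codeword.


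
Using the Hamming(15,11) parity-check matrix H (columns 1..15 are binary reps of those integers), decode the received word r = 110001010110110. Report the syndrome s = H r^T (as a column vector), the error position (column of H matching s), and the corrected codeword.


s = (1, 1, 1, 1)^T, error position = 15, corrected codeword c = 110001010110111

Compute s = H r^T mod 2 one row at a time:
  s_1 = 1 + 0 + 1 + 1 + 0 + 1 + 1 + 0 = 5 ≡ 1 (mod 2).
  s_2 = 0 + 0 + 1 + 0 + 0 + 1 + 1 + 0 = 3 ≡ 1 (mod 2).
  s_3 = 1 + 0 + 1 + 0 + 1 + 1 + 1 + 0 = 5 ≡ 1 (mod 2).
  s_4 = 1 + 0 + 0 + 0 + 0 + 1 + 1 + 0 = 3 ≡ 1 (mod 2).
s = (1, 1, 1, 1)^T — this equals column 15 of H (binary 1111), so error is at position 15.
Correct: flip bit 15 of r = 110001010110110 to get c = 110001010110111.


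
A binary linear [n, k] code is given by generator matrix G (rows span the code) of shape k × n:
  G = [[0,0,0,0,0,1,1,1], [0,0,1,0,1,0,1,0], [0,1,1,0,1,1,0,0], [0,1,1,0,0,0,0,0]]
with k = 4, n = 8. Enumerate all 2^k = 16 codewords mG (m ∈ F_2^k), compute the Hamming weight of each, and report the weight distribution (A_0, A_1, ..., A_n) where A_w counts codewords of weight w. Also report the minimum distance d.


Weight distribution: A_0 = 1, A_2 = 4, A_3 = 6, A_4 = 3, A_5 = 2. Minimum distance d = 2.

Enumerate all 2^4 = 16 messages m ∈ F_2^4.
For each, compute codeword c = mG in F_2^8, then tally its weight.
  m = 0000 → c = 00000000, weight = 0.
  m = 1000 → c = 00000111, weight = 3.
  m = 0100 → c = 00101010, weight = 3.
  m = 1100 → c = 00101101, weight = 4.
  m = 0010 → c = 01101100, weight = 4.
  m = 1010 → c = 01101011, weight = 5.
  m = 0110 → c = 01000110, weight = 3.
  m = 1110 → c = 01000001, weight = 2.
  m = 0001 → c = 01100000, weight = 2.
  m = 1001 → c = 01100111, weight = 5.
  m = 0101 → c = 01001010, weight = 3.
  m = 1101 → c = 01001101, weight = 4.
  m = 0011 → c = 00001100, weight = 2.
  m = 1011 → c = 00001011, weight = 3.
  m = 0111 → c = 00100110, weight = 3.
  m = 1111 → c = 00100001, weight = 2.
Tally weights:
  weight 0: 1 codewords.
  weight 2: 4 codewords.
  weight 3: 6 codewords.
  weight 4: 3 codewords.
  weight 5: 2 codewords.
Minimum distance d = smallest w > 0 with A_w > 0 = 2.
Sanity: Σ A_w = 16 = 2^4 = 16 ✓.


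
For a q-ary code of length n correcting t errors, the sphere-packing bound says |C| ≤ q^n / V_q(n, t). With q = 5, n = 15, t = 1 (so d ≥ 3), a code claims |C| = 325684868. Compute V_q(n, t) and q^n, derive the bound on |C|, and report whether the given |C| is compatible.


V_q(n, t) = 61, q^n = 30517578125, Hamming bound = 500288165, |C| = 325684868 ≤ bound (satisfied).

Step 1: Compute V_q(n, t) = Σ_{j=0}^1 C(n, j) (q−1)^j.
  j = 0: C(15,0)·(4)^0 = 1·1 = 1.
  j = 1: C(15,1)·(4)^1 = 15·4 = 60.
  V_q(n, t) = 1 + 60 = 61.
Step 2: q^n = 5^15 = 30517578125.
Step 3: Hamming bound ⌊q^n / V_q(n,t)⌋ = ⌊30517578125/61⌋ = 500288165.
Step 4: Compare |C| = 325684868 to 500288165: satisfied.
The claimed |C| lies below the Hamming bound.


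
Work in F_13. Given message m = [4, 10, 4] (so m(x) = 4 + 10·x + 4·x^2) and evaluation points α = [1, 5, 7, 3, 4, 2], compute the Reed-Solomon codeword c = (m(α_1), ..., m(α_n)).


c = [5, 11, 10, 5, 4, 1]

Message polynomial: m(x) = 4 + 10·x + 4·x^2 (mod 13).
For each evaluation point α_i, compute m(α_i) mod 13:
  α_1 = 1: Horner steps 4 → 1 → 5, so m(1) = 5.
  α_2 = 5: Horner steps 4 → 4 → 11, so m(5) = 11.
  α_3 = 7: Horner steps 4 → 12 → 10, so m(7) = 10.
  α_4 = 3: Horner steps 4 → 9 → 5, so m(3) = 5.
  α_5 = 4: Horner steps 4 → 0 → 4, so m(4) = 4.
  α_6 = 2: Horner steps 4 → 5 → 1, so m(2) = 1.
Codeword c = [5, 11, 10, 5, 4, 1] ∈ F_13^6.


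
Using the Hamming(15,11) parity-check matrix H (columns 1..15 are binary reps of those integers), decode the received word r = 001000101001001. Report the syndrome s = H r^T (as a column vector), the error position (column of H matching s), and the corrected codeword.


s = (1, 1, 1, 0)^T, error position = 14, corrected codeword c = 001000101001011

Compute s = H r^T mod 2 one row at a time:
  s_1 = 0 + 1 + 0 + 0 + 1 + 0 + 0 + 1 = 3 ≡ 1 (mod 2).
  s_2 = 0 + 0 + 0 + 1 + 1 + 0 + 0 + 1 = 3 ≡ 1 (mod 2).
  s_3 = 0 + 1 + 0 + 1 + 0 + 0 + 0 + 1 = 3 ≡ 1 (mod 2).
  s_4 = 0 + 1 + 0 + 1 + 1 + 0 + 0 + 1 = 4 ≡ 0 (mod 2).
s = (1, 1, 1, 0)^T — this equals column 14 of H (binary 1110), so error is at position 14.
Correct: flip bit 14 of r = 001000101001001 to get c = 001000101001011.


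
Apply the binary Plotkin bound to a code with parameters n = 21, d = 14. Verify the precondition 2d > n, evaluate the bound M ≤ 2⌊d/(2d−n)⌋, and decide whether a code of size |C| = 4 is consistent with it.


Plotkin bound M ≤ 4; given |C| = 4 ≤ bound (satisfied).

Check applicability: 2d = 28, n = 21.
2d − n = 7 > 0, so Plotkin applies.
Compute d/(2d−n) = 14/7 ≈ 2.0000.
⌊d/(2d−n)⌋ = 2.
Plotkin bound: M ≤ 2·2 = 4.
Given |C| = 4, check: satisfied.
This |C| is at the Plotkin bound.


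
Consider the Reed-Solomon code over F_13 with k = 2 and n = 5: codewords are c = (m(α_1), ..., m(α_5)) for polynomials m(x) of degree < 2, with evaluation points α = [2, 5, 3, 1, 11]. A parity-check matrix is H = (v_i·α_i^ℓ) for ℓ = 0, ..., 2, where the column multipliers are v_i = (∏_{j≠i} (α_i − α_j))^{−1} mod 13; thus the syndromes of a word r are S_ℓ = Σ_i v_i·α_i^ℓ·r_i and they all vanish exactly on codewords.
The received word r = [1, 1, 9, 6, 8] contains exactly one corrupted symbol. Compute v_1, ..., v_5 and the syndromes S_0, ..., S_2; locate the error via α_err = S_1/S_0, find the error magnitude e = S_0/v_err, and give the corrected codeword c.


S = (11, 3, 2), error at position 2, error magnitude e = 2, c = [1, 12, 9, 6, 8].

Step 1: column multipliers v_i = (∏_{j≠i}(α_i − α_j))^{−1} mod 13.
  i = 1 (α = 2): (2−5)(2−3)(2−1)(2−11) = (−3)·(−1)·1·(−9) = −27 ≡ 12, so v_1 = 12^{−1} = 12 (mod 13).
  i = 2 (α = 5): (5−2)(5−3)(5−1)(5−11) = 3·2·4·(−6) = −144 ≡ 12, so v_2 = 12^{−1} = 12 (mod 13).
  i = 3 (α = 3): (3−2)(3−5)(3−1)(3−11) = 1·(−2)·2·(−8) = 32 ≡ 6, so v_3 = 6^{−1} = 11 (mod 13).
  i = 4 (α = 1): (1−2)(1−5)(1−3)(1−11) = (−1)·(−4)·(−2)·(−10) = 80 ≡ 2, so v_4 = 2^{−1} = 7 (mod 13).
  i = 5 (α = 11): (11−2)(11−5)(11−3)(11−1) = 9·6·8·10 = 4320 ≡ 4, so v_5 = 4^{−1} = 10 (mod 13).
  v = [12, 12, 11, 7, 10].
Step 2: syndromes of r = [1, 1, 9, 6, 8] (all sums mod 13).
  S_0 = Σ v_i r_i = 12·1 + 12·1 + 11·9 + 7·6 + 10·8 = 245 ≡ 11.
  S_1 = Σ v_i α_i r_i = 12·2·1 + 12·5·1 + 11·3·9 + 7·1·6 + 10·11·8 = 1303 ≡ 3.
  α_i^2 mod 13 = [4, 12, 9, 1, 4].
  S_2 = Σ v_i α_i^2 r_i = 12·4·1 + 12·12·1 + 11·9·9 + 7·1·6 + 10·4·8 = 1445 ≡ 2.
  S = (11, 3, 2) ≠ 0, so r is not a codeword (an error is present).
Step 3: locate the error. For a single error e at position i, S_ℓ = v_i·e·α_i^ℓ, so α_err = S_1/S_0.
  S_0^{−1} = 11^{−1} = 6 (mod 13), so α_err = 3·6 = 18 ≡ 5 = α_2. Error position i = 2.
  Consistency check: S_2/S_1 = 2·9 = 18 ≡ 5 = α_err ✓ (single-error assumption holds).
Step 4: error magnitude e = S_0/v_2 = S_0·∏_{j≠2}(α_2 − α_j) = 11·12 = 132 ≡ 2 (mod 13).
Step 5: correct position 2: c_2 = r_2 − e = 1 − 2 ≡ 12 (mod 13). Hence c = [1, 12, 9, 6, 8].
  Check: interpolating c through the α_i gives m(x) = 11 + 8·x (degree < 2) with m(α_i) = c_i for every i, so c is indeed a codeword.


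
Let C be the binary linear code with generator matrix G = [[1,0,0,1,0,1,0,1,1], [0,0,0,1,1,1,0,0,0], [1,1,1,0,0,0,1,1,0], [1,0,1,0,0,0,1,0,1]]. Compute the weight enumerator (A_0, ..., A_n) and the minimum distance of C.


Weight distribution: A_0 = 1, A_3 = 3, A_4 = 4, A_5 = 4, A_6 = 2, A_7 = 1, A_8 = 1. Minimum distance d = 3.

Enumerate all 2^4 = 16 messages m ∈ F_2^4.
For each, compute codeword c = mG in F_2^9, then tally its weight.
  m = 0000 → c = 000000000, weight = 0.
  m = 1000 → c = 100101011, weight = 5.
  m = 0100 → c = 000111000, weight = 3.
  m = 1100 → c = 100010011, weight = 4.
  m = 0010 → c = 111000110, weight = 5.
  m = 1010 → c = 011101101, weight = 6.
  m = 0110 → c = 111111110, weight = 8.
  m = 1110 → c = 011010101, weight = 5.
  m = 0001 → c = 101000101, weight = 4.
  m = 1001 → c = 001101110, weight = 5.
  m = 0101 → c = 101111101, weight = 7.
  m = 1101 → c = 001010110, weight = 4.
  m = 0011 → c = 010000011, weight = 3.
  m = 1011 → c = 110101000, weight = 4.
  m = 0111 → c = 010111011, weight = 6.
  m = 1111 → c = 110010000, weight = 3.
Tally weights:
  weight 0: 1 codewords.
  weight 3: 3 codewords.
  weight 4: 4 codewords.
  weight 5: 4 codewords.
  weight 6: 2 codewords.
  weight 7: 1 codewords.
  weight 8: 1 codewords.
Minimum distance d = smallest w > 0 with A_w > 0 = 3.
Sanity: Σ A_w = 16 = 2^4 = 16 ✓.


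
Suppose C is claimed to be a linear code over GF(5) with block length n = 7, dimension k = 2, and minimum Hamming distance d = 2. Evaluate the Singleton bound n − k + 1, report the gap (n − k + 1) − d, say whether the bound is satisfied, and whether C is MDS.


Singleton RHS = n − k + 1 = 6, slack = 4, bound satisfied, not MDS.

Singleton bound: d ≤ n − k + 1.
Here n = 7, k = 2, so n − k + 1 = 6.
Given d = 2, check d ≤ 6: YES.
Slack = (n − k + 1) − d = 4.
The code is NOT MDS (slack = 4 > 0).
Description: the claimed parameters are [7, 2, 2]_5; such a code would be non-MDS.


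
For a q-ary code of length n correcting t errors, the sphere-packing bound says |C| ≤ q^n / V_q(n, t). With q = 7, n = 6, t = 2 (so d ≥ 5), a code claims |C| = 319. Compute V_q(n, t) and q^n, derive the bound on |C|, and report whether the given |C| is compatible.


V_q(n, t) = 577, q^n = 117649, Hamming bound = 203, |C| = 319 > bound (violated).

Step 1: Compute V_q(n, t) = Σ_{j=0}^2 C(n, j) (q−1)^j.
  j = 0: C(6,0)·(6)^0 = 1·1 = 1.
  j = 1: C(6,1)·(6)^1 = 6·6 = 36.
  j = 2: C(6,2)·(6)^2 = 15·36 = 540.
  V_q(n, t) = 1 + 36 + 540 = 577.
Step 2: q^n = 7^6 = 117649.
Step 3: Hamming bound ⌊q^n / V_q(n,t)⌋ = ⌊117649/577⌋ = 203.
Step 4: Compare |C| = 319 to 203: violated.
The claimed |C| lies above the Hamming bound, so no 7-ary code of length 6 with d ≥ 5 can have 319 codewords.


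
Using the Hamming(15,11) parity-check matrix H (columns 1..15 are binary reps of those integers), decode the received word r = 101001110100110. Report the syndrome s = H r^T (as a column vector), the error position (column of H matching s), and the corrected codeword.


s = (0, 0, 1, 0)^T, error position = 2, corrected codeword c = 111001110100110

Compute s = H r^T mod 2 one row at a time:
  s_1 = 1 + 0 + 1 + 0 + 0 + 1 + 1 + 0 = 4 ≡ 0 (mod 2).
  s_2 = 0 + 0 + 1 + 1 + 0 + 1 + 1 + 0 = 4 ≡ 0 (mod 2).
  s_3 = 0 + 1 + 1 + 1 + 1 + 0 + 1 + 0 = 5 ≡ 1 (mod 2).
  s_4 = 1 + 1 + 0 + 1 + 0 + 0 + 1 + 0 = 4 ≡ 0 (mod 2).
s = (0, 0, 1, 0)^T — this equals column 2 of H (binary 0010), so error is at position 2.
Correct: flip bit 2 of r = 101001110100110 to get c = 111001110100110.


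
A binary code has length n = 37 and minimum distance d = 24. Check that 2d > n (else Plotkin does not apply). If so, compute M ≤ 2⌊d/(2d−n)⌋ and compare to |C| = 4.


Plotkin bound M ≤ 4; given |C| = 4 ≤ bound (satisfied).

Check applicability: 2d = 48, n = 37.
2d − n = 11 > 0, so Plotkin applies.
Compute d/(2d−n) = 24/11 ≈ 2.1818.
⌊d/(2d−n)⌋ = 2.
Plotkin bound: M ≤ 2·2 = 4.
Given |C| = 4, check: satisfied.
This |C| is at the Plotkin bound.


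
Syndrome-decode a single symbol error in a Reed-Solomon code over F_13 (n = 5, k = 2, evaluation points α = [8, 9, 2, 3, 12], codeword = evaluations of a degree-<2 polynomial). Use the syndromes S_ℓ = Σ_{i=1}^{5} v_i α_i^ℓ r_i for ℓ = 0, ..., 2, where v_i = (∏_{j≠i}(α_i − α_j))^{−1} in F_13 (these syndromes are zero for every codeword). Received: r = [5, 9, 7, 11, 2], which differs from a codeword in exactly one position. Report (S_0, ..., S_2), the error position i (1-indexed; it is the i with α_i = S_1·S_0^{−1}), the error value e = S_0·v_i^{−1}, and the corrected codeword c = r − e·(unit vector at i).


S = (7, 6, 7), error at position 5, error magnitude e = 7, c = [5, 9, 7, 11, 8].

Step 1: column multipliers v_i = (∏_{j≠i}(α_i − α_j))^{−1} mod 13.
  i = 1 (α = 8): (8−9)(8−2)(8−3)(8−12) = (−1)·6·5·(−4) = 120 ≡ 3, so v_1 = 3^{−1} = 9 (mod 13).
  i = 2 (α = 9): (9−8)(9−2)(9−3)(9−12) = 1·7·6·(−3) = −126 ≡ 4, so v_2 = 4^{−1} = 10 (mod 13).
  i = 3 (α = 2): (2−8)(2−9)(2−3)(2−12) = (−6)·(−7)·(−1)·(−10) = 420 ≡ 4, so v_3 = 4^{−1} = 10 (mod 13).
  i = 4 (α = 3): (3−8)(3−9)(3−2)(3−12) = (−5)·(−6)·1·(−9) = −270 ≡ 3, so v_4 = 3^{−1} = 9 (mod 13).
  i = 5 (α = 12): (12−8)(12−9)(12−2)(12−3) = 4·3·10·9 = 1080 ≡ 1, so v_5 = 1^{−1} = 1 (mod 13).
  v = [9, 10, 10, 9, 1].
Step 2: syndromes of r = [5, 9, 7, 11, 2] (all sums mod 13).
  S_0 = Σ v_i r_i = 9·5 + 10·9 + 10·7 + 9·11 + 1·2 = 306 ≡ 7.
  S_1 = Σ v_i α_i r_i = 9·8·5 + 10·9·9 + 10·2·7 + 9·3·11 + 1·12·2 = 1631 ≡ 6.
  α_i^2 mod 13 = [12, 3, 4, 9, 1].
  S_2 = Σ v_i α_i^2 r_i = 9·12·5 + 10·3·9 + 10·4·7 + 9·9·11 + 1·1·2 = 1983 ≡ 7.
  S = (7, 6, 7) ≠ 0, so r is not a codeword (an error is present).
Step 3: locate the error. For a single error e at position i, S_ℓ = v_i·e·α_i^ℓ, so α_err = S_1/S_0.
  S_0^{−1} = 7^{−1} = 2 (mod 13), so α_err = 6·2 = 12 ≡ 12 = α_5. Error position i = 5.
  Consistency check: S_2/S_1 = 7·11 = 77 ≡ 12 = α_err ✓ (single-error assumption holds).
Step 4: error magnitude e = S_0/v_5 = S_0·∏_{j≠5}(α_5 − α_j) = 7·1 = 7 ≡ 7 (mod 13).
Step 5: correct position 5: c_5 = r_5 − e = 2 − 7 ≡ 8 (mod 13). Hence c = [5, 9, 7, 11, 8].
  Check: interpolating c through the α_i gives m(x) = 12 + 4·x (degree < 2) with m(α_i) = c_i for every i, so c is indeed a codeword.


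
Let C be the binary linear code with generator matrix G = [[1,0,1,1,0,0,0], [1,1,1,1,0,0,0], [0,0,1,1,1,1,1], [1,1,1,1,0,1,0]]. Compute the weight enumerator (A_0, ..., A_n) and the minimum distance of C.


Weight distribution: A_0 = 1, A_1 = 2, A_2 = 1, A_3 = 2, A_4 = 5, A_5 = 4, A_6 = 1. Minimum distance d = 1.

Enumerate all 2^4 = 16 messages m ∈ F_2^4.
For each, compute codeword c = mG in F_2^7, then tally its weight.
  m = 0000 → c = 0000000, weight = 0.
  m = 1000 → c = 1011000, weight = 3.
  m = 0100 → c = 1111000, weight = 4.
  m = 1100 → c = 0100000, weight = 1.
  m = 0010 → c = 0011111, weight = 5.
  m = 1010 → c = 1000111, weight = 4.
  m = 0110 → c = 1100111, weight = 5.
  m = 1110 → c = 0111111, weight = 6.
  m = 0001 → c = 1111010, weight = 5.
  m = 1001 → c = 0100010, weight = 2.
  m = 0101 → c = 0000010, weight = 1.
  m = 1101 → c = 1011010, weight = 4.
  m = 0011 → c = 1100101, weight = 4.
  m = 1011 → c = 0111101, weight = 5.
  m = 0111 → c = 0011101, weight = 4.
  m = 1111 → c = 1000101, weight = 3.
Tally weights:
  weight 0: 1 codewords.
  weight 1: 2 codewords.
  weight 2: 1 codewords.
  weight 3: 2 codewords.
  weight 4: 5 codewords.
  weight 5: 4 codewords.
  weight 6: 1 codewords.
Minimum distance d = smallest w > 0 with A_w > 0 = 1.
Sanity: Σ A_w = 16 = 2^4 = 16 ✓.


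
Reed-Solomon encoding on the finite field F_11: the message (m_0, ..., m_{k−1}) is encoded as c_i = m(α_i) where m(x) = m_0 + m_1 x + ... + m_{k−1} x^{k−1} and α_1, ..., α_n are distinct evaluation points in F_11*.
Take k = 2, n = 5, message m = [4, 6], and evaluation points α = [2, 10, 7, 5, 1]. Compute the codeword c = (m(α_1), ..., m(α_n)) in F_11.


c = [5, 9, 2, 1, 10]

Message polynomial: m(x) = 4 + 6·x (mod 11).
For each evaluation point α_i, compute m(α_i) mod 11:
  α_1 = 2: Horner steps 6 → 5, so m(2) = 5.
  α_2 = 10: Horner steps 6 → 9, so m(10) = 9.
  α_3 = 7: Horner steps 6 → 2, so m(7) = 2.
  α_4 = 5: Horner steps 6 → 1, so m(5) = 1.
  α_5 = 1: Horner steps 6 → 10, so m(1) = 10.
Codeword c = [5, 9, 2, 1, 10] ∈ F_11^5.


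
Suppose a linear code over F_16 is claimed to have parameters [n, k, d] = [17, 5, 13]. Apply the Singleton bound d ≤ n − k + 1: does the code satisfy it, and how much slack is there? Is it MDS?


Singleton RHS = n − k + 1 = 13, slack = 0, bound satisfied, MDS.

Singleton bound: d ≤ n − k + 1.
Here n = 17, k = 5, so n − k + 1 = 13.
Given d = 13, check d ≤ 13: YES.
Slack = (n − k + 1) − d = 0.
The code is MDS (slack = 0).
Description: the claimed parameters are [17, 5, 13]_16; such a code would be MDS (meets Singleton bound).


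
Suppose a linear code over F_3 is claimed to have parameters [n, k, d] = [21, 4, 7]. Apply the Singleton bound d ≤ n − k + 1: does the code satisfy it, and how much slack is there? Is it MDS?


Singleton RHS = n − k + 1 = 18, slack = 11, bound satisfied, not MDS.

Singleton bound: d ≤ n − k + 1.
Here n = 21, k = 4, so n − k + 1 = 18.
Given d = 7, check d ≤ 18: YES.
Slack = (n − k + 1) − d = 11.
The code is NOT MDS (slack = 11 > 0).
Description: the claimed parameters are [21, 4, 7]_3; such a code would be non-MDS.


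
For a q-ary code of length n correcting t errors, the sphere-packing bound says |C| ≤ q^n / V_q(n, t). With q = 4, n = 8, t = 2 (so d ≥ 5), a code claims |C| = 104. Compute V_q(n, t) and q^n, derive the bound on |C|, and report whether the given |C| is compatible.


V_q(n, t) = 277, q^n = 65536, Hamming bound = 236, |C| = 104 ≤ bound (satisfied).

Step 1: Compute V_q(n, t) = Σ_{j=0}^2 C(n, j) (q−1)^j.
  j = 0: C(8,0)·(3)^0 = 1·1 = 1.
  j = 1: C(8,1)·(3)^1 = 8·3 = 24.
  j = 2: C(8,2)·(3)^2 = 28·9 = 252.
  V_q(n, t) = 1 + 24 + 252 = 277.
Step 2: q^n = 4^8 = 65536.
Step 3: Hamming bound ⌊q^n / V_q(n,t)⌋ = ⌊65536/277⌋ = 236.
Step 4: Compare |C| = 104 to 236: satisfied.
The claimed |C| lies below the Hamming bound.


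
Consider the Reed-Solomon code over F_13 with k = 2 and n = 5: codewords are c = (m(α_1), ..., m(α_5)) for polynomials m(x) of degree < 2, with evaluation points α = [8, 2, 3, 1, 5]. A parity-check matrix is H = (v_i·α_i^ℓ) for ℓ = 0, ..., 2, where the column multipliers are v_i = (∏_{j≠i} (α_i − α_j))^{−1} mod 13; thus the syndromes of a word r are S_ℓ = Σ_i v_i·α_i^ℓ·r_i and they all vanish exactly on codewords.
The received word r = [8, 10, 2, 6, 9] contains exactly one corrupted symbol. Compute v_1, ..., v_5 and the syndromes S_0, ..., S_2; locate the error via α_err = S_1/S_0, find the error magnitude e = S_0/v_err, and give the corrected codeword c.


S = (2, 6, 5), error at position 3, error magnitude e = 1, c = [8, 10, 1, 6, 9].

Step 1: column multipliers v_i = (∏_{j≠i}(α_i − α_j))^{−1} mod 13.
  i = 1 (α = 8): (8−2)(8−3)(8−1)(8−5) = 6·5·7·3 = 630 ≡ 6, so v_1 = 6^{−1} = 11 (mod 13).
  i = 2 (α = 2): (2−8)(2−3)(2−1)(2−5) = (−6)·(−1)·1·(−3) = −18 ≡ 8, so v_2 = 8^{−1} = 5 (mod 13).
  i = 3 (α = 3): (3−8)(3−2)(3−1)(3−5) = (−5)·1·2·(−2) = 20 ≡ 7, so v_3 = 7^{−1} = 2 (mod 13).
  i = 4 (α = 1): (1−8)(1−2)(1−3)(1−5) = (−7)·(−1)·(−2)·(−4) = 56 ≡ 4, so v_4 = 4^{−1} = 10 (mod 13).
  i = 5 (α = 5): (5−8)(5−2)(5−3)(5−1) = (−3)·3·2·4 = −72 ≡ 6, so v_5 = 6^{−1} = 11 (mod 13).
  v = [11, 5, 2, 10, 11].
Step 2: syndromes of r = [8, 10, 2, 6, 9] (all sums mod 13).
  S_0 = Σ v_i r_i = 11·8 + 5·10 + 2·2 + 10·6 + 11·9 = 301 ≡ 2.
  S_1 = Σ v_i α_i r_i = 11·8·8 + 5·2·10 + 2·3·2 + 10·1·6 + 11·5·9 = 1371 ≡ 6.
  α_i^2 mod 13 = [12, 4, 9, 1, 12].
  S_2 = Σ v_i α_i^2 r_i = 11·12·8 + 5·4·10 + 2·9·2 + 10·1·6 + 11·12·9 = 2540 ≡ 5.
  S = (2, 6, 5) ≠ 0, so r is not a codeword (an error is present).
Step 3: locate the error. For a single error e at position i, S_ℓ = v_i·e·α_i^ℓ, so α_err = S_1/S_0.
  S_0^{−1} = 2^{−1} = 7 (mod 13), so α_err = 6·7 = 42 ≡ 3 = α_3. Error position i = 3.
  Consistency check: S_2/S_1 = 5·11 = 55 ≡ 3 = α_err ✓ (single-error assumption holds).
Step 4: error magnitude e = S_0/v_3 = S_0·∏_{j≠3}(α_3 − α_j) = 2·7 = 14 ≡ 1 (mod 13).
Step 5: correct position 3: c_3 = r_3 − e = 2 − 1 ≡ 1 (mod 13). Hence c = [8, 10, 1, 6, 9].
  Check: interpolating c through the α_i gives m(x) = 2 + 4·x (degree < 2) with m(α_i) = c_i for every i, so c is indeed a codeword.


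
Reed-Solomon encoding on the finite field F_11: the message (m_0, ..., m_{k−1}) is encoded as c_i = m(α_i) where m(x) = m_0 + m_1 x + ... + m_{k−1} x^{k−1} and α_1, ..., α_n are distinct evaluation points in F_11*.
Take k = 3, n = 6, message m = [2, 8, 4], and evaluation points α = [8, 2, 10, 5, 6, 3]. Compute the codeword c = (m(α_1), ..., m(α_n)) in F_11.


c = [3, 1, 9, 10, 7, 7]

Message polynomial: m(x) = 2 + 8·x + 4·x^2 (mod 11).
For each evaluation point α_i, compute m(α_i) mod 11:
  α_1 = 8: Horner steps 4 → 7 → 3, so m(8) = 3.
  α_2 = 2: Horner steps 4 → 5 → 1, so m(2) = 1.
  α_3 = 10: Horner steps 4 → 4 → 9, so m(10) = 9.
  α_4 = 5: Horner steps 4 → 6 → 10, so m(5) = 10.
  α_5 = 6: Horner steps 4 → 10 → 7, so m(6) = 7.
  α_6 = 3: Horner steps 4 → 9 → 7, so m(3) = 7.
Codeword c = [3, 1, 9, 10, 7, 7] ∈ F_11^6.


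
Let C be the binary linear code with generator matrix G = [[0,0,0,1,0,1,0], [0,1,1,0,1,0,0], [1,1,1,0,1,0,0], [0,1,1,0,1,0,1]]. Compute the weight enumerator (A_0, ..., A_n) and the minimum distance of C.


Weight distribution: A_0 = 1, A_1 = 2, A_2 = 2, A_3 = 3, A_4 = 3, A_5 = 2, A_6 = 2, A_7 = 1. Minimum distance d = 1.

Enumerate all 2^4 = 16 messages m ∈ F_2^4.
For each, compute codeword c = mG in F_2^7, then tally its weight.
  m = 0000 → c = 0000000, weight = 0.
  m = 1000 → c = 0001010, weight = 2.
  m = 0100 → c = 0110100, weight = 3.
  m = 1100 → c = 0111110, weight = 5.
  m = 0010 → c = 1110100, weight = 4.
  m = 1010 → c = 1111110, weight = 6.
  m = 0110 → c = 1000000, weight = 1.
  m = 1110 → c = 1001010, weight = 3.
  m = 0001 → c = 0110101, weight = 4.
  m = 1001 → c = 0111111, weight = 6.
  m = 0101 → c = 0000001, weight = 1.
  m = 1101 → c = 0001011, weight = 3.
  m = 0011 → c = 1000001, weight = 2.
  m = 1011 → c = 1001011, weight = 4.
  m = 0111 → c = 1110101, weight = 5.
  m = 1111 → c = 1111111, weight = 7.
Tally weights:
  weight 0: 1 codewords.
  weight 1: 2 codewords.
  weight 2: 2 codewords.
  weight 3: 3 codewords.
  weight 4: 3 codewords.
  weight 5: 2 codewords.
  weight 6: 2 codewords.
  weight 7: 1 codewords.
Minimum distance d = smallest w > 0 with A_w > 0 = 1.
Sanity: Σ A_w = 16 = 2^4 = 16 ✓.
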